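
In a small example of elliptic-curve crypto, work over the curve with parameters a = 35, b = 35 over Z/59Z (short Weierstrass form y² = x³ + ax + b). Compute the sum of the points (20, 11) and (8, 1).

(53, 50)

(20, 11) + (8, 1). λ = (1 - 11)/(8 - 20) ≡ 49/47 mod 59. 47⁻¹ ≡ 54 (mod 59), so λ ≡ 50.
  x = λ² - 20 - 8 = 2500 - 28 ≡ 53; y = λ·(20 - 53) - 11 ≡ 50. → (53, 50)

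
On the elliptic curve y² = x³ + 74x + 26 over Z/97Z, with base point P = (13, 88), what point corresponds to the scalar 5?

(72, 60)

Double-and-add on 5 = (101)₂. Start with P = (13, 88) for the leading 1-bit.
double: tangent at (13, 88): λ = (3·13² + 74)/(2·88) ≡ 96/79. 79⁻¹ ≡ 70 (mod 97) since 79·70 = 5530 ≡ 1, so λ ≡ 96·70 ≡ 27.
  x = λ² - 13 - 13 = 729 - 26 ≡ 24; y = λ·(13 - 24) - 88 ≡ 3. → (24, 3)
double: tangent at (24, 3): λ = (3·24² + 74)/(2·3) ≡ 56/6. 6⁻¹ ≡ 81 (mod 97) since 6·81 = 486 ≡ 1, so λ ≡ 56·81 ≡ 74.
  x = λ² - 24 - 24 = 5476 - 48 ≡ 93; y = λ·(24 - 93) - 3 ≡ 32. → (93, 32)
add P: (93, 32) + (13, 88). λ = (88 - 32)/(13 - 93) ≡ 56/17 mod 97. 17⁻¹ ≡ 40 (mod 97), so λ ≡ 9.
  x = λ² - 93 - 13 = 81 - 106 ≡ 72; y = λ·(93 - 72) - 32 ≡ 60. → (72, 60)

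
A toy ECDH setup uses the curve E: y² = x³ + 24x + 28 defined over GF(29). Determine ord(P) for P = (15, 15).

11

2P: tangent at (15, 15): λ = (3·15² + 24)/(2·15) ≡ 3/1. 1⁻¹ ≡ 1 (mod 29), so λ ≡ 3·1 ≡ 3.
  x = λ² - 15 - 15 = 9 - 30 ≡ 8; y = λ·(15 - 8) - 15 ≡ 6. → (8, 6)
3P: (8, 6) + (15, 15). λ = (15 - 6)/(15 - 8) ≡ 9/7 mod 29. 7⁻¹ ≡ 25 (mod 29), so λ ≡ 22.
  x = λ² - 8 - 15 = 484 - 23 ≡ 26; y = λ·(8 - 26) - 6 ≡ 4. → (26, 4)
4P: (26, 4) + (15, 15). λ = (15 - 4)/(15 - 26) ≡ 11/18 mod 29. 18⁻¹ ≡ 21 (mod 29) since 18·21 = 378 ≡ 1, so λ ≡ 28.
  x = λ² - 26 - 15 = 784 - 41 ≡ 18; y = λ·(26 - 18) - 4 ≡ 17. → (18, 17)
5P: (18, 17) + (15, 15). λ = (15 - 17)/(15 - 18) ≡ 27/26 mod 29. 26⁻¹ ≡ 19 (mod 29), so λ ≡ 20.
  x = λ² - 18 - 15 = 400 - 33 ≡ 19; y = λ·(18 - 19) - 17 ≡ 21. → (19, 21)
6P: (19, 21) + (15, 15). λ = (15 - 21)/(15 - 19) ≡ 23/25 mod 29. 25⁻¹ ≡ 7 (mod 29), so λ ≡ 16.
  x = λ² - 19 - 15 = 256 - 34 ≡ 19; y = λ·(19 - 19) - 21 ≡ 8. → (19, 8)
7P: (19, 8) + (15, 15). λ = (15 - 8)/(15 - 19) ≡ 7/25 mod 29. 25⁻¹ ≡ 7 (mod 29), so λ ≡ 20.
  x = λ² - 19 - 15 = 400 - 34 ≡ 18; y = λ·(19 - 18) - 8 ≡ 12. → (18, 12)
8P: (18, 12) + (15, 15). λ = (15 - 12)/(15 - 18) ≡ 3/26 mod 29. 26⁻¹ ≡ 19 (mod 29), so λ ≡ 28.
  x = λ² - 18 - 15 = 784 - 33 ≡ 26; y = λ·(18 - 26) - 12 ≡ 25. → (26, 25)
9P: (26, 25) + (15, 15). λ = (15 - 25)/(15 - 26) ≡ 19/18 mod 29. 18⁻¹ ≡ 21 (mod 29), so λ ≡ 22.
  x = λ² - 26 - 15 = 484 - 41 ≡ 8; y = λ·(26 - 8) - 25 ≡ 23. → (8, 23)
10P: (8, 23) + (15, 15). λ = (15 - 23)/(15 - 8) ≡ 21/7 mod 29. 7⁻¹ ≡ 25 (mod 29) since 7·25 = 175 ≡ 1, so λ ≡ 3.
  x = λ² - 8 - 15 = 9 - 23 ≡ 15; y = λ·(8 - 15) - 23 ≡ 14. → (15, 14)
11P: (15, 14) + (15, 15): same x and y₁ ≡ -y₂, so the sum is ∞.
11P = ∞, so the order is 11.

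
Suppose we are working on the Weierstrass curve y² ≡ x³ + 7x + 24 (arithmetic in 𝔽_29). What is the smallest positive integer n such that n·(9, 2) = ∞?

11

2P: tangent at (9, 2): λ = (3·9² + 7)/(2·2) ≡ 18/4. 4⁻¹ ≡ 22 (mod 29), so λ ≡ 18·22 ≡ 19.
  x = λ² - 9 - 9 = 361 - 18 ≡ 24; y = λ·(9 - 24) - 2 ≡ 3. → (24, 3)
3P: (24, 3) + (9, 2). λ = (2 - 3)/(9 - 24) ≡ 28/14 mod 29. 14⁻¹ ≡ 27 (mod 29) since 14·27 = 378 ≡ 1, so λ ≡ 2.
  x = λ² - 24 - 9 = 4 - 33 ≡ 0; y = λ·(24 - 0) - 3 ≡ 16. → (0, 16)
4P: (0, 16) + (9, 2). λ = (2 - 16)/(9 - 0) ≡ 15/9 mod 29. 9⁻¹ ≡ 13 (mod 29), so λ ≡ 21.
  x = λ² - 0 - 9 = 441 - 9 ≡ 26; y = λ·(0 - 26) - 16 ≡ 18. → (26, 18)
5P: (26, 18) + (9, 2). λ = (2 - 18)/(9 - 26) ≡ 13/12 mod 29. 12⁻¹ ≡ 17 (mod 29), so λ ≡ 18.
  x = λ² - 26 - 9 = 324 - 35 ≡ 28; y = λ·(26 - 28) - 18 ≡ 4. → (28, 4)
6P: (28, 4) + (9, 2). λ = (2 - 4)/(9 - 28) ≡ 27/10 mod 29. 10⁻¹ ≡ 3 (mod 29), so λ ≡ 23.
  x = λ² - 28 - 9 = 529 - 37 ≡ 28; y = λ·(28 - 28) - 4 ≡ 25. → (28, 25)
7P: (28, 25) + (9, 2). λ = (2 - 25)/(9 - 28) ≡ 6/10 mod 29. 10⁻¹ ≡ 3 (mod 29) since 10·3 = 30 ≡ 1, so λ ≡ 18.
  x = λ² - 28 - 9 = 324 - 37 ≡ 26; y = λ·(28 - 26) - 25 ≡ 11. → (26, 11)
8P: (26, 11) + (9, 2). λ = (2 - 11)/(9 - 26) ≡ 20/12 mod 29. 12⁻¹ ≡ 17 (mod 29), so λ ≡ 21.
  x = λ² - 26 - 9 = 441 - 35 ≡ 0; y = λ·(26 - 0) - 11 ≡ 13. → (0, 13)
9P: (0, 13) + (9, 2). λ = (2 - 13)/(9 - 0) ≡ 18/9 mod 29. 9⁻¹ ≡ 13 (mod 29) since 9·13 = 117 ≡ 1, so λ ≡ 2.
  x = λ² - 0 - 9 = 4 - 9 ≡ 24; y = λ·(0 - 24) - 13 ≡ 26. → (24, 26)
10P: (24, 26) + (9, 2). λ = (2 - 26)/(9 - 24) ≡ 5/14 mod 29. 14⁻¹ ≡ 27 (mod 29), so λ ≡ 19.
  x = λ² - 24 - 9 = 361 - 33 ≡ 9; y = λ·(24 - 9) - 26 ≡ 27. → (9, 27)
11P: (9, 27) + (9, 2): same x and y₁ ≡ -y₂, so the sum is ∞.
11P = ∞, so the order is 11.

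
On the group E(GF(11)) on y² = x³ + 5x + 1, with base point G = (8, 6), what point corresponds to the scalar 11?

O

Repeated addition: build up to 11G.
2G: tangent at (8, 6): λ = (3·8² + 5)/(2·6) ≡ 10/1. 1⁻¹ ≡ 1 (mod 11) since 1·1 = 1 ≡ 1, so λ ≡ 10·1 ≡ 10.
  x = λ² - 8 - 8 = 100 - 16 ≡ 7; y = λ·(8 - 7) - 6 ≡ 4. → (7, 4)
3G: (7, 4) + (8, 6). λ = (6 - 4)/(8 - 7) ≡ 2/1 mod 11. 1⁻¹ ≡ 1 (mod 11), so λ ≡ 2.
  x = λ² - 7 - 8 = 4 - 15 ≡ 0; y = λ·(7 - 0) - 4 ≡ 10. → (0, 10)
4G: (0, 10) + (8, 6). λ = (6 - 10)/(8 - 0) ≡ 7/8 mod 11. 8⁻¹ ≡ 7 (mod 11), so λ ≡ 5.
  x = λ² - 0 - 8 = 25 - 8 ≡ 6; y = λ·(0 - 6) - 10 ≡ 4. → (6, 4)
5G: (6, 4) + (8, 6). λ = (6 - 4)/(8 - 6) ≡ 2/2 mod 11. 2⁻¹ ≡ 6 (mod 11), so λ ≡ 1.
  x = λ² - 6 - 8 = 1 - 14 ≡ 9; y = λ·(6 - 9) - 4 ≡ 4. → (9, 4)
6G: (9, 4) + (8, 6). λ = (6 - 4)/(8 - 9) ≡ 2/10 mod 11. 10⁻¹ ≡ 10 (mod 11) since 10·10 = 100 ≡ 1, so λ ≡ 9.
  x = λ² - 9 - 8 = 81 - 17 ≡ 9; y = λ·(9 - 9) - 4 ≡ 7. → (9, 7)
7G: (9, 7) + (8, 6). λ = (6 - 7)/(8 - 9) ≡ 10/10 mod 11. 10⁻¹ ≡ 10 (mod 11), so λ ≡ 1.
  x = λ² - 9 - 8 = 1 - 17 ≡ 6; y = λ·(9 - 6) - 7 ≡ 7. → (6, 7)
8G: (6, 7) + (8, 6). λ = (6 - 7)/(8 - 6) ≡ 10/2 mod 11. 2⁻¹ ≡ 6 (mod 11) since 2·6 = 12 ≡ 1, so λ ≡ 5.
  x = λ² - 6 - 8 = 25 - 14 ≡ 0; y = λ·(6 - 0) - 7 ≡ 1. → (0, 1)
9G: (0, 1) + (8, 6). λ = (6 - 1)/(8 - 0) ≡ 5/8 mod 11. 8⁻¹ ≡ 7 (mod 11), so λ ≡ 2.
  x = λ² - 0 - 8 = 4 - 8 ≡ 7; y = λ·(0 - 7) - 1 ≡ 7. → (7, 7)
10G: (7, 7) + (8, 6). λ = (6 - 7)/(8 - 7) ≡ 10/1 mod 11. 1⁻¹ ≡ 1 (mod 11) since 1·1 = 1 ≡ 1, so λ ≡ 10.
  x = λ² - 7 - 8 = 100 - 15 ≡ 8; y = λ·(7 - 8) - 7 ≡ 5. → (8, 5)
11G: (8, 5) + (8, 6): same x and y₁ ≡ -y₂, so the sum is 𝒪.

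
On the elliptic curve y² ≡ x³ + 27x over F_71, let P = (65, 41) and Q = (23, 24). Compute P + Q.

(60, 54)

(65, 41) + (23, 24). λ = (24 - 41)/(23 - 65) ≡ 54/29 mod 71. 29⁻¹ ≡ 49 (mod 71), so λ ≡ 19.
  x = λ² - 65 - 23 = 361 - 88 ≡ 60; y = λ·(65 - 60) - 41 ≡ 54. → (60, 54)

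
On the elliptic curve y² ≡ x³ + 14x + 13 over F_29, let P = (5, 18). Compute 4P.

(2, 7)

Double-and-add on 4 = (100)₂. Start with P = (5, 18) for the leading 1-bit.
double: tangent at (5, 18): λ = (3·5² + 14)/(2·18) ≡ 2/7. 7⁻¹ ≡ 25 (mod 29), so λ ≡ 2·25 ≡ 21.
  x = λ² - 5 - 5 = 441 - 10 ≡ 25; y = λ·(5 - 25) - 18 ≡ 26. → (25, 26)
double: tangent at (25, 26): λ = (3·25² + 14)/(2·26) ≡ 4/23. 23⁻¹ ≡ 24 (mod 29) since 23·24 = 552 ≡ 1, so λ ≡ 4·24 ≡ 9.
  x = λ² - 25 - 25 = 81 - 50 ≡ 2; y = λ·(25 - 2) - 26 ≡ 7. → (2, 7)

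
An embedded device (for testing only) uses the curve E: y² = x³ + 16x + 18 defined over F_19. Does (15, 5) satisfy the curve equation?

no

y² = 5² ≡ 6; x³ + 16x + 18 = 3633 ≡ 4 (mod 19). 6 ≠ 4.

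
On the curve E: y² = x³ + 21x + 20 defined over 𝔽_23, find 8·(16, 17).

(3, 8)

Write Q = (16, 17).
Double-and-add on 8 = (1000)₂. Start with Q = (16, 17) for the leading 1-bit.
double: tangent at (16, 17): λ = (3·16² + 21)/(2·17) ≡ 7/11. 11⁻¹ ≡ 21 (mod 23), so λ ≡ 7·21 ≡ 9.
  x = λ² - 16 - 16 = 81 - 32 ≡ 3; y = λ·(16 - 3) - 17 ≡ 8. → (3, 8)
double: tangent at (3, 8): λ = (3·3² + 21)/(2·8) ≡ 2/16. 16⁻¹ ≡ 13 (mod 23) since 16·13 = 208 ≡ 1, so λ ≡ 2·13 ≡ 3.
  x = λ² - 3 - 3 = 9 - 6 ≡ 3; y = λ·(3 - 3) - 8 ≡ 15. → (3, 15)
double: tangent at (3, 15): λ = (3·3² + 21)/(2·15) ≡ 2/7. 7⁻¹ ≡ 10 (mod 23), so λ ≡ 2·10 ≡ 20.
  x = λ² - 3 - 3 = 400 - 6 ≡ 3; y = λ·(3 - 3) - 15 ≡ 8. → (3, 8)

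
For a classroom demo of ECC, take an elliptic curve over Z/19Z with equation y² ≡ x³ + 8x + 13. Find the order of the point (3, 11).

4

2P: tangent at (3, 11): λ = (3·3² + 8)/(2·11) ≡ 16/3. 3⁻¹ ≡ 13 (mod 19), so λ ≡ 16·13 ≡ 18.
  x = λ² - 3 - 3 = 324 - 6 ≡ 14; y = λ·(3 - 14) - 11 ≡ 0. → (14, 0)
3P: (14, 0) + (3, 11). λ = (11 - 0)/(3 - 14) ≡ 11/8 mod 19. 8⁻¹ ≡ 12 (mod 19), so λ ≡ 18.
  x = λ² - 14 - 3 = 324 - 17 ≡ 3; y = λ·(14 - 3) - 0 ≡ 8. → (3, 8)
4P: (3, 8) + (3, 11): same x and y₁ ≡ -y₂, so the sum is O.
4P = O, so the order is 4.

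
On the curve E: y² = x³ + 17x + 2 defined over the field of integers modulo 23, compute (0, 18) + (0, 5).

The two points share x = 0 and their y-coordinates satisfy 18 + 5 ≡ 0 (mod 23), so they are inverses. Their sum is O.

O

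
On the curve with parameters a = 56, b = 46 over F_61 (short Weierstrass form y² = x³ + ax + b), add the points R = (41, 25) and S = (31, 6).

(41, 25) + (31, 6). λ = (6 - 25)/(31 - 41) ≡ 42/51 mod 61. 51⁻¹ ≡ 6 (mod 61) since 51·6 = 306 ≡ 1, so λ ≡ 8.
  x = λ² - 41 - 31 = 64 - 72 ≡ 53; y = λ·(41 - 53) - 25 ≡ 1. → (53, 1)

(53, 1)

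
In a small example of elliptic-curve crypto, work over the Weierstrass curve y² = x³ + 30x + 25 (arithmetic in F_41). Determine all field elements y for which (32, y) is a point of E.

x³ + 30x + 25 = 33753 ≡ 10 (mod 41).
Square roots of 10 mod 41: 16 and 25 (since 16² = 256 ≡ 10).

16, 25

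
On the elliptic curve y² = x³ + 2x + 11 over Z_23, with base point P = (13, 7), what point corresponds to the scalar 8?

(15, 14)

Repeated addition: build up to 8P.
2P: tangent at (13, 7): λ = (3·13² + 2)/(2·7) ≡ 3/14. 14⁻¹ ≡ 5 (mod 23), so λ ≡ 3·5 ≡ 15.
  x = λ² - 13 - 13 = 225 - 26 ≡ 15; y = λ·(13 - 15) - 7 ≡ 9. → (15, 9)
3P: (15, 9) + (13, 7). λ = (7 - 9)/(13 - 15) ≡ 21/21 mod 23. 21⁻¹ ≡ 11 (mod 23), so λ ≡ 1.
  x = λ² - 15 - 13 = 1 - 28 ≡ 19; y = λ·(15 - 19) - 9 ≡ 10. → (19, 10)
4P: (19, 10) + (13, 7). λ = (7 - 10)/(13 - 19) ≡ 20/17 mod 23. 17⁻¹ ≡ 19 (mod 23), so λ ≡ 12.
  x = λ² - 19 - 13 = 144 - 32 ≡ 20; y = λ·(19 - 20) - 10 ≡ 1. → (20, 1)
5P: (20, 1) + (13, 7). λ = (7 - 1)/(13 - 20) ≡ 6/16 mod 23. 16⁻¹ ≡ 13 (mod 23), so λ ≡ 9.
  x = λ² - 20 - 13 = 81 - 33 ≡ 2; y = λ·(20 - 2) - 1 ≡ 0. → (2, 0)
6P: (2, 0) + (13, 7). λ = (7 - 0)/(13 - 2) ≡ 7/11 mod 23. 11⁻¹ ≡ 21 (mod 23), so λ ≡ 9.
  x = λ² - 2 - 13 = 81 - 15 ≡ 20; y = λ·(2 - 20) - 0 ≡ 22. → (20, 22)
7P: (20, 22) + (13, 7). λ = (7 - 22)/(13 - 20) ≡ 8/16 mod 23. 16⁻¹ ≡ 13 (mod 23), so λ ≡ 12.
  x = λ² - 20 - 13 = 144 - 33 ≡ 19; y = λ·(20 - 19) - 22 ≡ 13. → (19, 13)
8P: (19, 13) + (13, 7). λ = (7 - 13)/(13 - 19) ≡ 17/17 mod 23. 17⁻¹ ≡ 19 (mod 23), so λ ≡ 1.
  x = λ² - 19 - 13 = 1 - 32 ≡ 15; y = λ·(19 - 15) - 13 ≡ 14. → (15, 14)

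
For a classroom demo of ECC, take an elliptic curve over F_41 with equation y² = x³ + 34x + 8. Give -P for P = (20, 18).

-(20, 18) = (20, -18 mod 41) = (20, 23).

(20, 23)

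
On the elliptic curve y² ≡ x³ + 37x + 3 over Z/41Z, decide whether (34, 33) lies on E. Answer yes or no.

no

y² = 33² ≡ 23; x³ + 37x + 3 = 40565 ≡ 16 (mod 41). 23 ≠ 16.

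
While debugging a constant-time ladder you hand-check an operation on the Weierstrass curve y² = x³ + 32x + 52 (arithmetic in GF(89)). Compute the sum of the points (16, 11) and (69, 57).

(16, 11) + (69, 57). λ = (57 - 11)/(69 - 16) ≡ 46/53 mod 89. 53⁻¹ ≡ 42 (mod 89) since 53·42 = 2226 ≡ 1, so λ ≡ 63.
  x = λ² - 16 - 69 = 3969 - 85 ≡ 57; y = λ·(16 - 57) - 11 ≡ 76. → (57, 76)

(57, 76)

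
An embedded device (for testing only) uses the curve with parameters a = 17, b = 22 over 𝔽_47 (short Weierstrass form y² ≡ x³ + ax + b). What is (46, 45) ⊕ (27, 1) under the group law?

(46, 45) + (27, 1). λ = (1 - 45)/(27 - 46) ≡ 3/28 mod 47. 28⁻¹ ≡ 42 (mod 47), so λ ≡ 32.
  x = λ² - 46 - 27 = 1024 - 73 ≡ 11; y = λ·(46 - 11) - 45 ≡ 41. → (11, 41)

(11, 41)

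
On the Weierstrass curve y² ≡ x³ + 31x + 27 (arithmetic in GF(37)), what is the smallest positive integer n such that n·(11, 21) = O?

10

2P: tangent at (11, 21): λ = (3·11² + 31)/(2·21) ≡ 24/5. 5⁻¹ ≡ 15 (mod 37) since 5·15 = 75 ≡ 1, so λ ≡ 24·15 ≡ 27.
  x = λ² - 11 - 11 = 729 - 22 ≡ 4; y = λ·(11 - 4) - 21 ≡ 20. → (4, 20)
3P: (4, 20) + (11, 21). λ = (21 - 20)/(11 - 4) ≡ 1/7 mod 37. 7⁻¹ ≡ 16 (mod 37), so λ ≡ 16.
  x = λ² - 4 - 11 = 256 - 15 ≡ 19; y = λ·(4 - 19) - 20 ≡ 36. → (19, 36)
4P: (19, 36) + (11, 21). λ = (21 - 36)/(11 - 19) ≡ 22/29 mod 37. 29⁻¹ ≡ 23 (mod 37) since 29·23 = 667 ≡ 1, so λ ≡ 25.
  x = λ² - 19 - 11 = 625 - 30 ≡ 3; y = λ·(19 - 3) - 36 ≡ 31. → (3, 31)
5P: (3, 31) + (11, 21). λ = (21 - 31)/(11 - 3) ≡ 27/8 mod 37. 8⁻¹ ≡ 14 (mod 37) since 8·14 = 112 ≡ 1, so λ ≡ 8.
  x = λ² - 3 - 11 = 64 - 14 ≡ 13; y = λ·(3 - 13) - 31 ≡ 0. → (13, 0)
6P: (13, 0) + (11, 21). λ = (21 - 0)/(11 - 13) ≡ 21/35 mod 37. 35⁻¹ ≡ 18 (mod 37) since 35·18 = 630 ≡ 1, so λ ≡ 8.
  x = λ² - 13 - 11 = 64 - 24 ≡ 3; y = λ·(13 - 3) - 0 ≡ 6. → (3, 6)
7P: (3, 6) + (11, 21). λ = (21 - 6)/(11 - 3) ≡ 15/8 mod 37. 8⁻¹ ≡ 14 (mod 37) since 8·14 = 112 ≡ 1, so λ ≡ 25.
  x = λ² - 3 - 11 = 625 - 14 ≡ 19; y = λ·(3 - 19) - 6 ≡ 1. → (19, 1)
8P: (19, 1) + (11, 21). λ = (21 - 1)/(11 - 19) ≡ 20/29 mod 37. 29⁻¹ ≡ 23 (mod 37) since 29·23 = 667 ≡ 1, so λ ≡ 16.
  x = λ² - 19 - 11 = 256 - 30 ≡ 4; y = λ·(19 - 4) - 1 ≡ 17. → (4, 17)
9P: (4, 17) + (11, 21). λ = (21 - 17)/(11 - 4) ≡ 4/7 mod 37. 7⁻¹ ≡ 16 (mod 37), so λ ≡ 27.
  x = λ² - 4 - 11 = 729 - 15 ≡ 11; y = λ·(4 - 11) - 17 ≡ 16. → (11, 16)
10P: (11, 16) + (11, 21): same x and y₁ ≡ -y₂, so the sum is O.
10P = O, so the order is 10.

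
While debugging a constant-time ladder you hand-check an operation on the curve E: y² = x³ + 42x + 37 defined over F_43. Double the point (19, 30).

tangent at (19, 30): λ = (3·19² + 42)/(2·30) ≡ 7/17. 17⁻¹ ≡ 38 (mod 43), so λ ≡ 7·38 ≡ 8.
  x = λ² - 19 - 19 = 64 - 38 ≡ 26; y = λ·(19 - 26) - 30 ≡ 0. → (26, 0)

(26, 0)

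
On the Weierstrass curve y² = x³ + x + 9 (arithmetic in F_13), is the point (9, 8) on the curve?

no

y² = 8² ≡ 12; x³ + 1x + 9 = 747 ≡ 6 (mod 13). 12 ≠ 6.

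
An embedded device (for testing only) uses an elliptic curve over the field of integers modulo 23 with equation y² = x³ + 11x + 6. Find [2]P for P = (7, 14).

tangent at (7, 14): λ = (3·7² + 11)/(2·14) ≡ 20/5. 5⁻¹ ≡ 14 (mod 23), so λ ≡ 20·14 ≡ 4.
  x = λ² - 7 - 7 = 16 - 14 ≡ 2; y = λ·(7 - 2) - 14 ≡ 6. → (2, 6)

(2, 6)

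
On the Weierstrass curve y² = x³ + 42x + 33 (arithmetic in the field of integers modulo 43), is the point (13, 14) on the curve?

yes

y² = 14² ≡ 24; x³ + 42x + 33 = 2776 ≡ 24 (mod 43). 24 = 24.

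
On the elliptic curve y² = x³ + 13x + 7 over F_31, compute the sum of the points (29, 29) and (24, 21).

(29, 29) + (24, 21). λ = (21 - 29)/(24 - 29) ≡ 23/26 mod 31. 26⁻¹ ≡ 6 (mod 31), so λ ≡ 14.
  x = λ² - 29 - 24 = 196 - 53 ≡ 19; y = λ·(29 - 19) - 29 ≡ 18. → (19, 18)

(19, 18)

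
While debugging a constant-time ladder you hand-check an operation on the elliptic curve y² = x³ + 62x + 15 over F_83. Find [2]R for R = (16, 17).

tangent at (16, 17): λ = (3·16² + 62)/(2·17) ≡ 0/34. 34⁻¹ ≡ 22 (mod 83) since 34·22 = 748 ≡ 1, so λ ≡ 0·22 ≡ 0.
  x = λ² - 16 - 16 = 0 - 32 ≡ 51; y = λ·(16 - 51) - 17 ≡ 66. → (51, 66)

(51, 66)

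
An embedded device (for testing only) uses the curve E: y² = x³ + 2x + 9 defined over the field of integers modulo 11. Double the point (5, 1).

tangent at (5, 1): λ = (3·5² + 2)/(2·1) ≡ 0/2. 2⁻¹ ≡ 6 (mod 11), so λ ≡ 0·6 ≡ 0.
  x = λ² - 5 - 5 = 0 - 10 ≡ 1; y = λ·(5 - 1) - 1 ≡ 10. → (1, 10)

(1, 10)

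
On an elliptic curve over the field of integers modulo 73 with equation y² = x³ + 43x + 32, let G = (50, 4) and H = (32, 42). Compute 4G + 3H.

First 4G:
Double-and-add on 4 = (100)₂. Start with G = (50, 4) for the leading 1-bit.
double: tangent at (50, 4): λ = (3·50² + 43)/(2·4) ≡ 24/8. 8⁻¹ ≡ 64 (mod 73) since 8·64 = 512 ≡ 1, so λ ≡ 24·64 ≡ 3.
  x = λ² - 50 - 50 = 9 - 100 ≡ 55; y = λ·(50 - 55) - 4 ≡ 54. → (55, 54)
double: tangent at (55, 54): λ = (3·55² + 43)/(2·54) ≡ 66/35. 35⁻¹ ≡ 48 (mod 73) since 35·48 = 1680 ≡ 1, so λ ≡ 66·48 ≡ 29.
  x = λ² - 55 - 55 = 841 - 110 ≡ 1; y = λ·(55 - 1) - 54 ≡ 52. → (1, 52)
4G = (1, 52).
Next 3H:
Repeated addition: build up to 3H.
2H: tangent at (32, 42): λ = (3·32² + 43)/(2·42) ≡ 49/11. 11⁻¹ ≡ 20 (mod 73), so λ ≡ 49·20 ≡ 31.
  x = λ² - 32 - 32 = 961 - 64 ≡ 21; y = λ·(32 - 21) - 42 ≡ 7. → (21, 7)
3H: (21, 7) + (32, 42). λ = (42 - 7)/(32 - 21) ≡ 35/11 mod 73. 11⁻¹ ≡ 20 (mod 73) since 11·20 = 220 ≡ 1, so λ ≡ 43.
  x = λ² - 21 - 32 = 1849 - 53 ≡ 44; y = λ·(21 - 44) - 7 ≡ 26. → (44, 26)
3H = (44, 26).
Finally 4G + 3H:
(1, 52) + (44, 26). λ = (26 - 52)/(44 - 1) ≡ 47/43 mod 73. 43⁻¹ ≡ 17 (mod 73), so λ ≡ 69.
  x = λ² - 1 - 44 = 4761 - 45 ≡ 44; y = λ·(1 - 44) - 52 ≡ 47. → (44, 47)

(44, 47)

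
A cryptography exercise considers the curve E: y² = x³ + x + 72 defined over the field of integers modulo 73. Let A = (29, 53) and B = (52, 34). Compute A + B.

(8, 9)

(29, 53) + (52, 34). λ = (34 - 53)/(52 - 29) ≡ 54/23 mod 73. 23⁻¹ ≡ 54 (mod 73), so λ ≡ 69.
  x = λ² - 29 - 52 = 4761 - 81 ≡ 8; y = λ·(29 - 8) - 53 ≡ 9. → (8, 9)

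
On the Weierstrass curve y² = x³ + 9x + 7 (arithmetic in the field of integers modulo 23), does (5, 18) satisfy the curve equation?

y² = 18² ≡ 2; x³ + 9x + 7 = 177 ≡ 16 (mod 23). 2 ≠ 16.

no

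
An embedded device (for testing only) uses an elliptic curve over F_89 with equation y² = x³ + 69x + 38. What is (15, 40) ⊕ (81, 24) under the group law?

(13, 62)

(15, 40) + (81, 24). λ = (24 - 40)/(81 - 15) ≡ 73/66 mod 89. 66⁻¹ ≡ 58 (mod 89), so λ ≡ 51.
  x = λ² - 15 - 81 = 2601 - 96 ≡ 13; y = λ·(15 - 13) - 40 ≡ 62. → (13, 62)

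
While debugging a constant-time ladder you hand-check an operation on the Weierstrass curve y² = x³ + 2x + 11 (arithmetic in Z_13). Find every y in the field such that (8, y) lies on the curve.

none

x³ + 2x + 11 = 539 ≡ 6 (mod 13).
6 is a non-residue mod 13; no y exists.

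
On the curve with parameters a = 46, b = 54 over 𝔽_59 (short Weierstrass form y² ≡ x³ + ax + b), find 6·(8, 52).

(28, 15)

Write P = (8, 52).
Repeated addition: build up to 6P.
2P: tangent at (8, 52): λ = (3·8² + 46)/(2·52) ≡ 2/45. 45⁻¹ ≡ 21 (mod 59) since 45·21 = 945 ≡ 1, so λ ≡ 2·21 ≡ 42.
  x = λ² - 8 - 8 = 1764 - 16 ≡ 37; y = λ·(8 - 37) - 52 ≡ 28. → (37, 28)
3P: (37, 28) + (8, 52). λ = (52 - 28)/(8 - 37) ≡ 24/30 mod 59. 30⁻¹ ≡ 2 (mod 59) since 30·2 = 60 ≡ 1, so λ ≡ 48.
  x = λ² - 37 - 8 = 2304 - 45 ≡ 17; y = λ·(37 - 17) - 28 ≡ 47. → (17, 47)
4P: (17, 47) + (8, 52). λ = (52 - 47)/(8 - 17) ≡ 5/50 mod 59. 50⁻¹ ≡ 13 (mod 59) since 50·13 = 650 ≡ 1, so λ ≡ 6.
  x = λ² - 17 - 8 = 36 - 25 ≡ 11; y = λ·(17 - 11) - 47 ≡ 48. → (11, 48)
5P: (11, 48) + (8, 52). λ = (52 - 48)/(8 - 11) ≡ 4/56 mod 59. 56⁻¹ ≡ 39 (mod 59), so λ ≡ 38.
  x = λ² - 11 - 8 = 1444 - 19 ≡ 9; y = λ·(11 - 9) - 48 ≡ 28. → (9, 28)
6P: (9, 28) + (8, 52). λ = (52 - 28)/(8 - 9) ≡ 24/58 mod 59. 58⁻¹ ≡ 58 (mod 59) since 58·58 = 3364 ≡ 1, so λ ≡ 35.
  x = λ² - 9 - 8 = 1225 - 17 ≡ 28; y = λ·(9 - 28) - 28 ≡ 15. → (28, 15)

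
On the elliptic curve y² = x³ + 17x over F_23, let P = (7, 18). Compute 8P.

Double-and-add on 8 = (1000)₂. Start with P = (7, 18) for the leading 1-bit.
double: tangent at (7, 18): λ = (3·7² + 17)/(2·18) ≡ 3/13. 13⁻¹ ≡ 16 (mod 23) since 13·16 = 208 ≡ 1, so λ ≡ 3·16 ≡ 2.
  x = λ² - 7 - 7 = 4 - 14 ≡ 13; y = λ·(7 - 13) - 18 ≡ 16. → (13, 16)
double: tangent at (13, 16): λ = (3·13² + 17)/(2·16) ≡ 18/9. 9⁻¹ ≡ 18 (mod 23), so λ ≡ 18·18 ≡ 2.
  x = λ² - 13 - 13 = 4 - 26 ≡ 1; y = λ·(13 - 1) - 16 ≡ 8. → (1, 8)
double: tangent at (1, 8): λ = (3·1² + 17)/(2·8) ≡ 20/16. 16⁻¹ ≡ 13 (mod 23) since 16·13 = 208 ≡ 1, so λ ≡ 20·13 ≡ 7.
  x = λ² - 1 - 1 = 49 - 2 ≡ 1; y = λ·(1 - 1) - 8 ≡ 15. → (1, 15)

(1, 15)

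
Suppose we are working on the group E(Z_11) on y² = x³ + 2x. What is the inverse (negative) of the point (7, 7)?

-(7, 7) = (7, -7 mod 11) = (7, 4).

(7, 4)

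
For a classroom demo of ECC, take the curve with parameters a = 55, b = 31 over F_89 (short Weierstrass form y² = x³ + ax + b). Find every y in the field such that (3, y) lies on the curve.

x³ + 55x + 31 = 223 ≡ 45 (mod 89).
Square roots of 45 mod 89: 32 and 57 (since 32² = 1024 ≡ 45).

32, 57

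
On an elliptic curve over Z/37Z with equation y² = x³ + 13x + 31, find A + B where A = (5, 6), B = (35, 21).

(25, 21)

(5, 6) + (35, 21). λ = (21 - 6)/(35 - 5) ≡ 15/30 mod 37. 30⁻¹ ≡ 21 (mod 37), so λ ≡ 19.
  x = λ² - 5 - 35 = 361 - 40 ≡ 25; y = λ·(5 - 25) - 6 ≡ 21. → (25, 21)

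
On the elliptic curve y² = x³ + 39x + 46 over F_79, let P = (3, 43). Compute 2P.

tangent at (3, 43): λ = (3·3² + 39)/(2·43) ≡ 66/7. 7⁻¹ ≡ 34 (mod 79), so λ ≡ 66·34 ≡ 32.
  x = λ² - 3 - 3 = 1024 - 6 ≡ 70; y = λ·(3 - 70) - 43 ≡ 25. → (70, 25)

(70, 25)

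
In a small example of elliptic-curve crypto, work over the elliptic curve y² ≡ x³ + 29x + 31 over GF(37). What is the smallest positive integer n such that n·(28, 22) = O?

2P: tangent at (28, 22): λ = (3·28² + 29)/(2·22) ≡ 13/7. 7⁻¹ ≡ 16 (mod 37) since 7·16 = 112 ≡ 1, so λ ≡ 13·16 ≡ 23.
  x = λ² - 28 - 28 = 529 - 56 ≡ 29; y = λ·(28 - 29) - 22 ≡ 29. → (29, 29)
3P: (29, 29) + (28, 22). λ = (22 - 29)/(28 - 29) ≡ 30/36 mod 37. 36⁻¹ ≡ 36 (mod 37), so λ ≡ 7.
  x = λ² - 29 - 28 = 49 - 57 ≡ 29; y = λ·(29 - 29) - 29 ≡ 8. → (29, 8)
4P: (29, 8) + (28, 22). λ = (22 - 8)/(28 - 29) ≡ 14/36 mod 37. 36⁻¹ ≡ 36 (mod 37) since 36·36 = 1296 ≡ 1, so λ ≡ 23.
  x = λ² - 29 - 28 = 529 - 57 ≡ 28; y = λ·(29 - 28) - 8 ≡ 15. → (28, 15)
5P: (28, 15) + (28, 22): same x and y₁ ≡ -y₂, so the sum is O.
5P = O, so the order is 5.

5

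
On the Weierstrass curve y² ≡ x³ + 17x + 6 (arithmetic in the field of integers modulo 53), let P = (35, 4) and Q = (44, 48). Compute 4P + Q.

(51, 21)

First 4P:
Double-and-add on 4 = (100)₂. Start with P = (35, 4) for the leading 1-bit.
double: tangent at (35, 4): λ = (3·35² + 17)/(2·4) ≡ 35/8. 8⁻¹ ≡ 20 (mod 53), so λ ≡ 35·20 ≡ 11.
  x = λ² - 35 - 35 = 121 - 70 ≡ 51; y = λ·(35 - 51) - 4 ≡ 32. → (51, 32)
double: tangent at (51, 32): λ = (3·51² + 17)/(2·32) ≡ 29/11. 11⁻¹ ≡ 29 (mod 53), so λ ≡ 29·29 ≡ 46.
  x = λ² - 51 - 51 = 2116 - 102 ≡ 0; y = λ·(51 - 0) - 32 ≡ 35. → (0, 35)
4P = (0, 35).
Finally 4P + Q:
(0, 35) + (44, 48). λ = (48 - 35)/(44 - 0) ≡ 13/44 mod 53. 44⁻¹ ≡ 47 (mod 53), so λ ≡ 28.
  x = λ² - 0 - 44 = 784 - 44 ≡ 51; y = λ·(0 - 51) - 35 ≡ 21. → (51, 21)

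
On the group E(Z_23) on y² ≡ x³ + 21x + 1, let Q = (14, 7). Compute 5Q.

Repeated addition: build up to 5Q.
2Q: tangent at (14, 7): λ = (3·14² + 21)/(2·7) ≡ 11/14. 14⁻¹ ≡ 5 (mod 23) since 14·5 = 70 ≡ 1, so λ ≡ 11·5 ≡ 9.
  x = λ² - 14 - 14 = 81 - 28 ≡ 7; y = λ·(14 - 7) - 7 ≡ 10. → (7, 10)
3Q: (7, 10) + (14, 7). λ = (7 - 10)/(14 - 7) ≡ 20/7 mod 23. 7⁻¹ ≡ 10 (mod 23), so λ ≡ 16.
  x = λ² - 7 - 14 = 256 - 21 ≡ 5; y = λ·(7 - 5) - 10 ≡ 22. → (5, 22)
4Q: (5, 22) + (14, 7). λ = (7 - 22)/(14 - 5) ≡ 8/9 mod 23. 9⁻¹ ≡ 18 (mod 23) since 9·18 = 162 ≡ 1, so λ ≡ 6.
  x = λ² - 5 - 14 = 36 - 19 ≡ 17; y = λ·(5 - 17) - 22 ≡ 21. → (17, 21)
5Q: (17, 21) + (14, 7). λ = (7 - 21)/(14 - 17) ≡ 9/20 mod 23. 20⁻¹ ≡ 15 (mod 23) since 20·15 = 300 ≡ 1, so λ ≡ 20.
  x = λ² - 17 - 14 = 400 - 31 ≡ 1; y = λ·(17 - 1) - 21 ≡ 0. → (1, 0)

(1, 0)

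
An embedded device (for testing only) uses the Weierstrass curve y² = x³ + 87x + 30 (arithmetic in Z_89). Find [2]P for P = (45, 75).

(83, 87)

tangent at (45, 75): λ = (3·45² + 87)/(2·75) ≡ 21/61. 61⁻¹ ≡ 54 (mod 89), so λ ≡ 21·54 ≡ 66.
  x = λ² - 45 - 45 = 4356 - 90 ≡ 83; y = λ·(45 - 83) - 75 ≡ 87. → (83, 87)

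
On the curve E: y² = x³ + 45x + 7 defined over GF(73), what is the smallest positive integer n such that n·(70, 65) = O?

7

2P: tangent at (70, 65): λ = (3·70² + 45)/(2·65) ≡ 72/57. 57⁻¹ ≡ 41 (mod 73), so λ ≡ 72·41 ≡ 32.
  x = λ² - 70 - 70 = 1024 - 140 ≡ 8; y = λ·(70 - 8) - 65 ≡ 21. → (8, 21)
3P: (8, 21) + (70, 65). λ = (65 - 21)/(70 - 8) ≡ 44/62 mod 73. 62⁻¹ ≡ 53 (mod 73), so λ ≡ 69.
  x = λ² - 8 - 70 = 4761 - 78 ≡ 11; y = λ·(8 - 11) - 21 ≡ 64. → (11, 64)
4P: (11, 64) + (70, 65). λ = (65 - 64)/(70 - 11) ≡ 1/59 mod 73. 59⁻¹ ≡ 26 (mod 73), so λ ≡ 26.
  x = λ² - 11 - 70 = 676 - 81 ≡ 11; y = λ·(11 - 11) - 64 ≡ 9. → (11, 9)
5P: (11, 9) + (70, 65). λ = (65 - 9)/(70 - 11) ≡ 56/59 mod 73. 59⁻¹ ≡ 26 (mod 73) since 59·26 = 1534 ≡ 1, so λ ≡ 69.
  x = λ² - 11 - 70 = 4761 - 81 ≡ 8; y = λ·(11 - 8) - 9 ≡ 52. → (8, 52)
6P: (8, 52) + (70, 65). λ = (65 - 52)/(70 - 8) ≡ 13/62 mod 73. 62⁻¹ ≡ 53 (mod 73), so λ ≡ 32.
  x = λ² - 8 - 70 = 1024 - 78 ≡ 70; y = λ·(8 - 70) - 52 ≡ 8. → (70, 8)
7P: (70, 8) + (70, 65): same x and y₁ ≡ -y₂, so the sum is O.
7P = O, so the order is 7.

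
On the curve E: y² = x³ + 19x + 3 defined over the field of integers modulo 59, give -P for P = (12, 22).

-(12, 22) = (12, -22 mod 59) = (12, 37).

(12, 37)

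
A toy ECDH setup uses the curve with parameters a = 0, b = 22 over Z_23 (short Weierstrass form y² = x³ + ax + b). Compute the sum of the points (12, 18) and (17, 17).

(12, 18) + (17, 17). λ = (17 - 18)/(17 - 12) ≡ 22/5 mod 23. 5⁻¹ ≡ 14 (mod 23) since 5·14 = 70 ≡ 1, so λ ≡ 9.
  x = λ² - 12 - 17 = 81 - 29 ≡ 6; y = λ·(12 - 6) - 18 ≡ 13. → (6, 13)

(6, 13)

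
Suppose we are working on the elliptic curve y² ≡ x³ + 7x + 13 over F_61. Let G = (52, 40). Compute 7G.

(52, 21)

Repeated addition: build up to 7G.
2G: tangent at (52, 40): λ = (3·52² + 7)/(2·40) ≡ 6/19. 19⁻¹ ≡ 45 (mod 61), so λ ≡ 6·45 ≡ 26.
  x = λ² - 52 - 52 = 676 - 104 ≡ 23; y = λ·(52 - 23) - 40 ≡ 43. → (23, 43)
3G: (23, 43) + (52, 40). λ = (40 - 43)/(52 - 23) ≡ 58/29 mod 61. 29⁻¹ ≡ 40 (mod 61), so λ ≡ 2.
  x = λ² - 23 - 52 = 4 - 75 ≡ 51; y = λ·(23 - 51) - 43 ≡ 23. → (51, 23)
4G: (51, 23) + (52, 40). λ = (40 - 23)/(52 - 51) ≡ 17/1 mod 61. 1⁻¹ ≡ 1 (mod 61), so λ ≡ 17.
  x = λ² - 51 - 52 = 289 - 103 ≡ 3; y = λ·(51 - 3) - 23 ≡ 0. → (3, 0)
5G: (3, 0) + (52, 40). λ = (40 - 0)/(52 - 3) ≡ 40/49 mod 61. 49⁻¹ ≡ 5 (mod 61) since 49·5 = 245 ≡ 1, so λ ≡ 17.
  x = λ² - 3 - 52 = 289 - 55 ≡ 51; y = λ·(3 - 51) - 0 ≡ 38. → (51, 38)
6G: (51, 38) + (52, 40). λ = (40 - 38)/(52 - 51) ≡ 2/1 mod 61. 1⁻¹ ≡ 1 (mod 61), so λ ≡ 2.
  x = λ² - 51 - 52 = 4 - 103 ≡ 23; y = λ·(51 - 23) - 38 ≡ 18. → (23, 18)
7G: (23, 18) + (52, 40). λ = (40 - 18)/(52 - 23) ≡ 22/29 mod 61. 29⁻¹ ≡ 40 (mod 61), so λ ≡ 26.
  x = λ² - 23 - 52 = 676 - 75 ≡ 52; y = λ·(23 - 52) - 18 ≡ 21. → (52, 21)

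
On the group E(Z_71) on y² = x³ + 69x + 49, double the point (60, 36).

(58, 47)

tangent at (60, 36): λ = (3·60² + 69)/(2·36) ≡ 6/1. 1⁻¹ ≡ 1 (mod 71) since 1·1 = 1 ≡ 1, so λ ≡ 6·1 ≡ 6.
  x = λ² - 60 - 60 = 36 - 120 ≡ 58; y = λ·(60 - 58) - 36 ≡ 47. → (58, 47)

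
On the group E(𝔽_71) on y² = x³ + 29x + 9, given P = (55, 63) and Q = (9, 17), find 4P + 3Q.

First 4P:
Repeated addition: build up to 4P.
2P: tangent at (55, 63): λ = (3·55² + 29)/(2·63) ≡ 16/55. 55⁻¹ ≡ 31 (mod 71) since 55·31 = 1705 ≡ 1, so λ ≡ 16·31 ≡ 70.
  x = λ² - 55 - 55 = 4900 - 110 ≡ 33; y = λ·(55 - 33) - 63 ≡ 57. → (33, 57)
3P: (33, 57) + (55, 63). λ = (63 - 57)/(55 - 33) ≡ 6/22 mod 71. 22⁻¹ ≡ 42 (mod 71), so λ ≡ 39.
  x = λ² - 33 - 55 = 1521 - 88 ≡ 13; y = λ·(33 - 13) - 57 ≡ 13. → (13, 13)
4P: (13, 13) + (55, 63). λ = (63 - 13)/(55 - 13) ≡ 50/42 mod 71. 42⁻¹ ≡ 22 (mod 71), so λ ≡ 35.
  x = λ² - 13 - 55 = 1225 - 68 ≡ 21; y = λ·(13 - 21) - 13 ≡ 62. → (21, 62)
4P = (21, 62).
Next 3Q:
Repeated addition: build up to 3Q.
2Q: tangent at (9, 17): λ = (3·9² + 29)/(2·17) ≡ 59/34. 34⁻¹ ≡ 23 (mod 71), so λ ≡ 59·23 ≡ 8.
  x = λ² - 9 - 9 = 64 - 18 ≡ 46; y = λ·(9 - 46) - 17 ≡ 42. → (46, 42)
3Q: (46, 42) + (9, 17). λ = (17 - 42)/(9 - 46) ≡ 46/34 mod 71. 34⁻¹ ≡ 23 (mod 71) since 34·23 = 782 ≡ 1, so λ ≡ 64.
  x = λ² - 46 - 9 = 4096 - 55 ≡ 65; y = λ·(46 - 65) - 42 ≡ 20. → (65, 20)
3Q = (65, 20).
Finally 4P + 3Q:
(21, 62) + (65, 20). λ = (20 - 62)/(65 - 21) ≡ 29/44 mod 71. 44⁻¹ ≡ 21 (mod 71) since 44·21 = 924 ≡ 1, so λ ≡ 41.
  x = λ² - 21 - 65 = 1681 - 86 ≡ 33; y = λ·(21 - 33) - 62 ≡ 14. → (33, 14)

(33, 14)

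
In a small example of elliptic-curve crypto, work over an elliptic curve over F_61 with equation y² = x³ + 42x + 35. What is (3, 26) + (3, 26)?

(46, 19)

tangent at (3, 26): λ = (3·3² + 42)/(2·26) ≡ 8/52. 52⁻¹ ≡ 27 (mod 61) since 52·27 = 1404 ≡ 1, so λ ≡ 8·27 ≡ 33.
  x = λ² - 3 - 3 = 1089 - 6 ≡ 46; y = λ·(3 - 46) - 26 ≡ 19. → (46, 19)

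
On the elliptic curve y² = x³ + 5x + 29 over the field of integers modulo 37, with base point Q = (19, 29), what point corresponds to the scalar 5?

(6, 33)

Repeated addition: build up to 5Q.
2Q: tangent at (19, 29): λ = (3·19² + 5)/(2·29) ≡ 15/21. 21⁻¹ ≡ 30 (mod 37), so λ ≡ 15·30 ≡ 6.
  x = λ² - 19 - 19 = 36 - 38 ≡ 35; y = λ·(19 - 35) - 29 ≡ 23. → (35, 23)
3Q: (35, 23) + (19, 29). λ = (29 - 23)/(19 - 35) ≡ 6/21 mod 37. 21⁻¹ ≡ 30 (mod 37) since 21·30 = 630 ≡ 1, so λ ≡ 32.
  x = λ² - 35 - 19 = 1024 - 54 ≡ 8; y = λ·(35 - 8) - 23 ≡ 27. → (8, 27)
4Q: (8, 27) + (19, 29). λ = (29 - 27)/(19 - 8) ≡ 2/11 mod 37. 11⁻¹ ≡ 27 (mod 37), so λ ≡ 17.
  x = λ² - 8 - 19 = 289 - 27 ≡ 3; y = λ·(8 - 3) - 27 ≡ 21. → (3, 21)
5Q: (3, 21) + (19, 29). λ = (29 - 21)/(19 - 3) ≡ 8/16 mod 37. 16⁻¹ ≡ 7 (mod 37), so λ ≡ 19.
  x = λ² - 3 - 19 = 361 - 22 ≡ 6; y = λ·(3 - 6) - 21 ≡ 33. → (6, 33)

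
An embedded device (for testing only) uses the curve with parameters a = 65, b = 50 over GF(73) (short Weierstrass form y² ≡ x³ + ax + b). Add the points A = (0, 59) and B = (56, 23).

(23, 34)

(0, 59) + (56, 23). λ = (23 - 59)/(56 - 0) ≡ 37/56 mod 73. 56⁻¹ ≡ 30 (mod 73), so λ ≡ 15.
  x = λ² - 0 - 56 = 225 - 56 ≡ 23; y = λ·(0 - 23) - 59 ≡ 34. → (23, 34)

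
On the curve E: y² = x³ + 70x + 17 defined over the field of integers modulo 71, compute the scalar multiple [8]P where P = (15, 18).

Double-and-add on 8 = (1000)₂. Start with P = (15, 18) for the leading 1-bit.
double: tangent at (15, 18): λ = (3·15² + 70)/(2·18) ≡ 35/36. 36⁻¹ ≡ 2 (mod 71), so λ ≡ 35·2 ≡ 70.
  x = λ² - 15 - 15 = 4900 - 30 ≡ 42; y = λ·(15 - 42) - 18 ≡ 9. → (42, 9)
double: tangent at (42, 9): λ = (3·42² + 70)/(2·9) ≡ 37/18. 18⁻¹ ≡ 4 (mod 71), so λ ≡ 37·4 ≡ 6.
  x = λ² - 42 - 42 = 36 - 84 ≡ 23; y = λ·(42 - 23) - 9 ≡ 34. → (23, 34)
double: tangent at (23, 34): λ = (3·23² + 70)/(2·34) ≡ 24/68. 68⁻¹ ≡ 47 (mod 71), so λ ≡ 24·47 ≡ 63.
  x = λ² - 23 - 23 = 3969 - 46 ≡ 18; y = λ·(23 - 18) - 34 ≡ 68. → (18, 68)

(18, 68)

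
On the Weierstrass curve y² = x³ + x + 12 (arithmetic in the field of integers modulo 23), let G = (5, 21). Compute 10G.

(8, 7)

Repeated addition: build up to 10G.
2G: tangent at (5, 21): λ = (3·5² + 1)/(2·21) ≡ 7/19. 19⁻¹ ≡ 17 (mod 23) since 19·17 = 323 ≡ 1, so λ ≡ 7·17 ≡ 4.
  x = λ² - 5 - 5 = 16 - 10 ≡ 6; y = λ·(5 - 6) - 21 ≡ 21. → (6, 21)
3G: (6, 21) + (5, 21). λ = (21 - 21)/(5 - 6) ≡ 0/22 mod 23. 22⁻¹ ≡ 22 (mod 23), so λ ≡ 0.
  x = λ² - 6 - 5 = 0 - 11 ≡ 12; y = λ·(6 - 12) - 21 ≡ 2. → (12, 2)
4G: (12, 2) + (5, 21). λ = (21 - 2)/(5 - 12) ≡ 19/16 mod 23. 16⁻¹ ≡ 13 (mod 23), so λ ≡ 17.
  x = λ² - 12 - 5 = 289 - 17 ≡ 19; y = λ·(12 - 19) - 2 ≡ 17. → (19, 17)
5G: (19, 17) + (5, 21). λ = (21 - 17)/(5 - 19) ≡ 4/9 mod 23. 9⁻¹ ≡ 18 (mod 23) since 9·18 = 162 ≡ 1, so λ ≡ 3.
  x = λ² - 19 - 5 = 9 - 24 ≡ 8; y = λ·(19 - 8) - 17 ≡ 16. → (8, 16)
6G: (8, 16) + (5, 21). λ = (21 - 16)/(5 - 8) ≡ 5/20 mod 23. 20⁻¹ ≡ 15 (mod 23), so λ ≡ 6.
  x = λ² - 8 - 5 = 36 - 13 ≡ 0; y = λ·(8 - 0) - 16 ≡ 9. → (0, 9)
7G: (0, 9) + (5, 21). λ = (21 - 9)/(5 - 0) ≡ 12/5 mod 23. 5⁻¹ ≡ 14 (mod 23), so λ ≡ 7.
  x = λ² - 0 - 5 = 49 - 5 ≡ 21; y = λ·(0 - 21) - 9 ≡ 5. → (21, 5)
8G: (21, 5) + (5, 21). λ = (21 - 5)/(5 - 21) ≡ 16/7 mod 23. 7⁻¹ ≡ 10 (mod 23), so λ ≡ 22.
  x = λ² - 21 - 5 = 484 - 26 ≡ 21; y = λ·(21 - 21) - 5 ≡ 18. → (21, 18)
9G: (21, 18) + (5, 21). λ = (21 - 18)/(5 - 21) ≡ 3/7 mod 23. 7⁻¹ ≡ 10 (mod 23), so λ ≡ 7.
  x = λ² - 21 - 5 = 49 - 26 ≡ 0; y = λ·(21 - 0) - 18 ≡ 14. → (0, 14)
10G: (0, 14) + (5, 21). λ = (21 - 14)/(5 - 0) ≡ 7/5 mod 23. 5⁻¹ ≡ 14 (mod 23), so λ ≡ 6.
  x = λ² - 0 - 5 = 36 - 5 ≡ 8; y = λ·(0 - 8) - 14 ≡ 7. → (8, 7)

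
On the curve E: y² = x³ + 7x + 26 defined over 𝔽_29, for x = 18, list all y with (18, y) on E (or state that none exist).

none

x³ + 7x + 26 = 5984 ≡ 10 (mod 29).
10 is a non-residue mod 29; no y exists.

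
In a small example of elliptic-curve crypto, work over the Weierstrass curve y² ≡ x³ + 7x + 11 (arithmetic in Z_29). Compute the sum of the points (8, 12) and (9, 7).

(8, 12) + (9, 7). λ = (7 - 12)/(9 - 8) ≡ 24/1 mod 29. 1⁻¹ ≡ 1 (mod 29), so λ ≡ 24.
  x = λ² - 8 - 9 = 576 - 17 ≡ 8; y = λ·(8 - 8) - 12 ≡ 17. → (8, 17)

(8, 17)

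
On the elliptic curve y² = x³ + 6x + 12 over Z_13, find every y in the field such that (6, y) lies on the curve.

2, 11

x³ + 6x + 12 = 264 ≡ 4 (mod 13).
Square roots of 4 mod 13: 2 and 11 (since 2² = 4 ≡ 4).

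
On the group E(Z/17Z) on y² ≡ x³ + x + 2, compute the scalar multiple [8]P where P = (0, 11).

(12, 5)

Double-and-add on 8 = (1000)₂. Start with P = (0, 11) for the leading 1-bit.
double: tangent at (0, 11): λ = (3·0² + 1)/(2·11) ≡ 1/5. 5⁻¹ ≡ 7 (mod 17) since 5·7 = 35 ≡ 1, so λ ≡ 1·7 ≡ 7.
  x = λ² - 0 - 0 = 49 - 0 ≡ 15; y = λ·(0 - 15) - 11 ≡ 3. → (15, 3)
double: tangent at (15, 3): λ = (3·15² + 1)/(2·3) ≡ 13/6. 6⁻¹ ≡ 3 (mod 17) since 6·3 = 18 ≡ 1, so λ ≡ 13·3 ≡ 5.
  x = λ² - 15 - 15 = 25 - 30 ≡ 12; y = λ·(15 - 12) - 3 ≡ 12. → (12, 12)
double: tangent at (12, 12): λ = (3·12² + 1)/(2·12) ≡ 8/7. 7⁻¹ ≡ 5 (mod 17), so λ ≡ 8·5 ≡ 6.
  x = λ² - 12 - 12 = 36 - 24 ≡ 12; y = λ·(12 - 12) - 12 ≡ 5. → (12, 5)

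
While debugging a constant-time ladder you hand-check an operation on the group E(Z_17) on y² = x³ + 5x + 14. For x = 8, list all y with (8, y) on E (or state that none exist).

none

x³ + 5x + 14 = 566 ≡ 5 (mod 17).
5 is a non-residue mod 17; no y exists.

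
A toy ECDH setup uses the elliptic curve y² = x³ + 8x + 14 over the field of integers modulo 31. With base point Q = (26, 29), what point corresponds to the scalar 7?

(12, 3)

Double-and-add on 7 = (111)₂. Start with Q = (26, 29) for the leading 1-bit.
double: tangent at (26, 29): λ = (3·26² + 8)/(2·29) ≡ 21/27. 27⁻¹ ≡ 23 (mod 31) since 27·23 = 621 ≡ 1, so λ ≡ 21·23 ≡ 18.
  x = λ² - 26 - 26 = 324 - 52 ≡ 24; y = λ·(26 - 24) - 29 ≡ 7. → (24, 7)
add Q: (24, 7) + (26, 29). λ = (29 - 7)/(26 - 24) ≡ 22/2 mod 31. 2⁻¹ ≡ 16 (mod 31), so λ ≡ 11.
  x = λ² - 24 - 26 = 121 - 50 ≡ 9; y = λ·(24 - 9) - 7 ≡ 3. → (9, 3)
double: tangent at (9, 3): λ = (3·9² + 8)/(2·3) ≡ 3/6. 6⁻¹ ≡ 26 (mod 31) since 6·26 = 156 ≡ 1, so λ ≡ 3·26 ≡ 16.
  x = λ² - 9 - 9 = 256 - 18 ≡ 21; y = λ·(9 - 21) - 3 ≡ 22. → (21, 22)
add Q: (21, 22) + (26, 29). λ = (29 - 22)/(26 - 21) ≡ 7/5 mod 31. 5⁻¹ ≡ 25 (mod 31), so λ ≡ 20.
  x = λ² - 21 - 26 = 400 - 47 ≡ 12; y = λ·(21 - 12) - 22 ≡ 3. → (12, 3)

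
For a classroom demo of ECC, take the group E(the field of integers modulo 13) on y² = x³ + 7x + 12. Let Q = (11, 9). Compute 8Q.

Repeated addition: build up to 8Q.
2Q: tangent at (11, 9): λ = (3·11² + 7)/(2·9) ≡ 6/5. 5⁻¹ ≡ 8 (mod 13), so λ ≡ 6·8 ≡ 9.
  x = λ² - 11 - 11 = 81 - 22 ≡ 7; y = λ·(11 - 7) - 9 ≡ 1. → (7, 1)
3Q: (7, 1) + (11, 9). λ = (9 - 1)/(11 - 7) ≡ 8/4 mod 13. 4⁻¹ ≡ 10 (mod 13), so λ ≡ 2.
  x = λ² - 7 - 11 = 4 - 18 ≡ 12; y = λ·(7 - 12) - 1 ≡ 2. → (12, 2)
4Q: (12, 2) + (11, 9). λ = (9 - 2)/(11 - 12) ≡ 7/12 mod 13. 12⁻¹ ≡ 12 (mod 13), so λ ≡ 6.
  x = λ² - 12 - 11 = 36 - 23 ≡ 0; y = λ·(12 - 0) - 2 ≡ 5. → (0, 5)
5Q: (0, 5) + (11, 9). λ = (9 - 5)/(11 - 0) ≡ 4/11 mod 13. 11⁻¹ ≡ 6 (mod 13) since 11·6 = 66 ≡ 1, so λ ≡ 11.
  x = λ² - 0 - 11 = 121 - 11 ≡ 6; y = λ·(0 - 6) - 5 ≡ 7. → (6, 7)
6Q: (6, 7) + (11, 9). λ = (9 - 7)/(11 - 6) ≡ 2/5 mod 13. 5⁻¹ ≡ 8 (mod 13), so λ ≡ 3.
  x = λ² - 6 - 11 = 9 - 17 ≡ 5; y = λ·(6 - 5) - 7 ≡ 9. → (5, 9)
7Q: (5, 9) + (11, 9). λ = (9 - 9)/(11 - 5) ≡ 0/6 mod 13. 6⁻¹ ≡ 11 (mod 13), so λ ≡ 0.
  x = λ² - 5 - 11 = 0 - 16 ≡ 10; y = λ·(5 - 10) - 9 ≡ 4. → (10, 4)
8Q: (10, 4) + (11, 9). λ = (9 - 4)/(11 - 10) ≡ 5/1 mod 13. 1⁻¹ ≡ 1 (mod 13) since 1·1 = 1 ≡ 1, so λ ≡ 5.
  x = λ² - 10 - 11 = 25 - 21 ≡ 4; y = λ·(10 - 4) - 4 ≡ 0. → (4, 0)

(4, 0)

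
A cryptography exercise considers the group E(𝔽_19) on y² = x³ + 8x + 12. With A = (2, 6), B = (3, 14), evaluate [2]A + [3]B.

(11, 14)

First 2A:
Repeated addition: build up to 2A.
2A: tangent at (2, 6): λ = (3·2² + 8)/(2·6) ≡ 1/12. 12⁻¹ ≡ 8 (mod 19) since 12·8 = 96 ≡ 1, so λ ≡ 1·8 ≡ 8.
  x = λ² - 2 - 2 = 64 - 4 ≡ 3; y = λ·(2 - 3) - 6 ≡ 5. → (3, 5)
2A = (3, 5).
Next 3B:
Repeated addition: build up to 3B.
2B: tangent at (3, 14): λ = (3·3² + 8)/(2·14) ≡ 16/9. 9⁻¹ ≡ 17 (mod 19) since 9·17 = 153 ≡ 1, so λ ≡ 16·17 ≡ 6.
  x = λ² - 3 - 3 = 36 - 6 ≡ 11; y = λ·(3 - 11) - 14 ≡ 14. → (11, 14)
3B: (11, 14) + (3, 14). λ = (14 - 14)/(3 - 11) ≡ 0/11 mod 19. 11⁻¹ ≡ 7 (mod 19) since 11·7 = 77 ≡ 1, so λ ≡ 0.
  x = λ² - 11 - 3 = 0 - 14 ≡ 5; y = λ·(11 - 5) - 14 ≡ 5. → (5, 5)
3B = (5, 5).
Finally 2A + 3B:
(3, 5) + (5, 5). λ = (5 - 5)/(5 - 3) ≡ 0/2 mod 19. 2⁻¹ ≡ 10 (mod 19), so λ ≡ 0.
  x = λ² - 3 - 5 = 0 - 8 ≡ 11; y = λ·(3 - 11) - 5 ≡ 14. → (11, 14)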